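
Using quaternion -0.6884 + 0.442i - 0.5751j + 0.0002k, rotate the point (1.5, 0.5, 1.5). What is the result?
(1.442, 0.454, -1.57)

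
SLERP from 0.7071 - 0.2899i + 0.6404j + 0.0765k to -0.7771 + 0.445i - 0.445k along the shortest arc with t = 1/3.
0.7833 - 0.3673i + 0.4523j + 0.2166k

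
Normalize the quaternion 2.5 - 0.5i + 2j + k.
0.7372 - 0.1474i + 0.5898j + 0.2949k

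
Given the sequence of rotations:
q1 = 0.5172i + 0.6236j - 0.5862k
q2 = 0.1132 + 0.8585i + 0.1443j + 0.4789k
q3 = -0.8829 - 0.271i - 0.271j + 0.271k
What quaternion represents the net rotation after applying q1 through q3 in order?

q2 · q1 = -0.2533 - 0.3247i + 0.8215j + 0.3944k
q3 · q2 · q1 = 0.2514 + 0.0258i - 0.6378j - 0.7275k
0.2514 + 0.0258i - 0.6378j - 0.7275k


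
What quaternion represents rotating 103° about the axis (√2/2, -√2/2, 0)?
0.6225 + 0.5534i - 0.5534j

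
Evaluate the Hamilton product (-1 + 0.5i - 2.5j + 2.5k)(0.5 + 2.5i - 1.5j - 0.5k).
-4.25 + 2.75i + 6.75j + 7.25k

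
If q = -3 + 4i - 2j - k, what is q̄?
-3 - 4i + 2j + k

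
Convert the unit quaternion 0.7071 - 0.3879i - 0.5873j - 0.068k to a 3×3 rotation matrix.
[[0.3009, 0.5518, -0.7778], [0.3595, 0.6898, 0.6284], [0.8833, -0.4687, 0.0092]]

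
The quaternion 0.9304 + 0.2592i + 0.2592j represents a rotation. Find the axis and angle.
axis = (√2/2, √2/2, 0), θ = 43°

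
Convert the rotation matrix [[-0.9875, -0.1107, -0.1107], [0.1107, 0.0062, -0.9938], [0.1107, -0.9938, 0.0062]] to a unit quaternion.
0.0785 - 0.7049j + 0.7049k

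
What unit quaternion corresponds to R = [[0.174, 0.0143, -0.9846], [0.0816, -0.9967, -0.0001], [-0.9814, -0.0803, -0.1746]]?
-0.0262 + 0.7657i + 0.0313j - 0.6419k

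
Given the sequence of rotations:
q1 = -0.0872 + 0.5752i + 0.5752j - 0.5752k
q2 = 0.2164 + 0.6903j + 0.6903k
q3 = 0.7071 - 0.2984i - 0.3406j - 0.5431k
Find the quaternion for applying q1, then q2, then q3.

q2 · q1 = -0.0189 - 0.6696i + 0.4613j - 0.5817k
q3 · q2 · q1 = -0.372 - 0.0192i + 0.5227j - 0.7668k
-0.372 - 0.0192i + 0.5227j - 0.7668k


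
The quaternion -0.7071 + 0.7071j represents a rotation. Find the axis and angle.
axis = (0, 1, 0), θ = 3π/2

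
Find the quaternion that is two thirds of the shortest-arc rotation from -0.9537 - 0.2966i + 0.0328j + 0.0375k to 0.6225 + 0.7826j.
-0.8214 - 0.1141i - 0.5587j + 0.0144k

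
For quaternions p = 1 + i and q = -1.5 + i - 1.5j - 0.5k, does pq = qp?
No: pq = -2.5 - 0.5i - j - 2k ≠ -2.5 - 0.5i - 2j + k = qp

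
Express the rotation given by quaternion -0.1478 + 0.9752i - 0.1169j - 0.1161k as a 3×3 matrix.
[[0.9457, -0.2623, -0.1919], [-0.1937, -0.929, 0.3154], [-0.261, -0.2611, -0.9294]]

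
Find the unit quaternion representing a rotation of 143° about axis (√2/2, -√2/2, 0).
0.3173 + 0.6706i - 0.6706j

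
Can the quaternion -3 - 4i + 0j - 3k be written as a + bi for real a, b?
No. The quaternion -3 - 4i - 3k has j-coefficient y = 0 and k-coefficient z = -3, not both zero, so it does not lie in the complex subalgebra spanned by 1 and i.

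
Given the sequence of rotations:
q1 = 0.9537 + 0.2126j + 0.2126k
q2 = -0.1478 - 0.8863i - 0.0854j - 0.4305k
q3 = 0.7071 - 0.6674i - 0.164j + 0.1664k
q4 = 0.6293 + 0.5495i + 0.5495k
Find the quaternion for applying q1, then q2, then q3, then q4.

q2 · q1 = -0.0313 - 0.7719i + 0.0756j - 0.6304k
q3 · q2 · q1 = -0.42 - 0.4341i - 0.4906j - 0.628k
q4 · q3 · q2 · q1 = 0.3193 - 0.2344i - 0.2022j - 0.8956k
0.3193 - 0.2344i - 0.2022j - 0.8956k


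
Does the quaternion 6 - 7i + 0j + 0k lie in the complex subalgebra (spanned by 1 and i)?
Yes. The quaternion 6 - 7i has j- and k-coefficients y = z = 0, so it lies in the complex subalgebra spanned by 1 and i.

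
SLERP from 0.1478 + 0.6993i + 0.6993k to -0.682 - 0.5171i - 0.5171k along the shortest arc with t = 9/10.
0.6368 + 0.5452i + 0.5452k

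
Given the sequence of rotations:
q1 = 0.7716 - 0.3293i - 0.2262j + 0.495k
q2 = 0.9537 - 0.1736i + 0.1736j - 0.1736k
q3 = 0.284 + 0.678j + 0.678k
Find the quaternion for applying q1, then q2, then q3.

q2 · q1 = 0.8039 - 0.4013i + 0.0613j + 0.4346k
q3 · q2 · q1 = -0.1079 + 0.1391i + 0.2904j + 0.9406k
-0.1079 + 0.1391i + 0.2904j + 0.9406k


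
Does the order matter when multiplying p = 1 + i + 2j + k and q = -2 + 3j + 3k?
Yes: pq = -11 + i - 4j + 4k ≠ -11 - 5i + 2j - 2k = qp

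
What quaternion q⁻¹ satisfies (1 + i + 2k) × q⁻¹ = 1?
0.1667 - 0.1667i - 0.3333k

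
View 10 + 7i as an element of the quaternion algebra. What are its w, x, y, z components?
10 + 7i + 0j + 0k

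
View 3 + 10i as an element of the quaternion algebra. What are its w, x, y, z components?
3 + 10i + 0j + 0k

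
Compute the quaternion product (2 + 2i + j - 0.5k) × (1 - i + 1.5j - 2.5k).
1.25 - 1.75i + 9.5j - 1.5k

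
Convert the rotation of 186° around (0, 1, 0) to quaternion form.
-0.0523 + 0.9986j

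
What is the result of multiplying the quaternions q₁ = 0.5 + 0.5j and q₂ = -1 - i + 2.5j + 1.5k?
-1.75 + 0.25i + 0.75j + 1.25k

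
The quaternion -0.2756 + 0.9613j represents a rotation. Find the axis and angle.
axis = (0, 1, 0), θ = 212°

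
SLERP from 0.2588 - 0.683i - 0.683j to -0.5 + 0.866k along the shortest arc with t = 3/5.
0.5259 - 0.3754i - 0.3754j - 0.6645k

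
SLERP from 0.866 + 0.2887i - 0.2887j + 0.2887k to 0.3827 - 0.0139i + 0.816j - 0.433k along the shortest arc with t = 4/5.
-0.0986 + 0.1005i - 0.857j + 0.4958k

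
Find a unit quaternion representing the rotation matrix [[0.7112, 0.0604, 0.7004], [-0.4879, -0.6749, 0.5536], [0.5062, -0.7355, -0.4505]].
-0.3827 + 0.8421i - 0.1269j + 0.3582k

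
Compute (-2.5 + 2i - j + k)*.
-2.5 - 2i + j - k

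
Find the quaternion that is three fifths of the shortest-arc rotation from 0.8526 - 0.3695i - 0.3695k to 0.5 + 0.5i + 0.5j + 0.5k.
0.881 + 0.1842i + 0.3949j + 0.1842k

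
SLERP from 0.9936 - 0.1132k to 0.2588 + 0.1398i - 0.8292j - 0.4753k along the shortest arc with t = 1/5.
0.9494 + 0.0365i - 0.2166j - 0.2246k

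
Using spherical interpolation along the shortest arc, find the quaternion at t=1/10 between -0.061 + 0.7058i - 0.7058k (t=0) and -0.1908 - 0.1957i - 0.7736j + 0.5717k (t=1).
-0.0341 + 0.6809i + 0.0922j - 0.7257k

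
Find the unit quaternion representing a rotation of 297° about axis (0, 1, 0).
-0.8526 + 0.5225j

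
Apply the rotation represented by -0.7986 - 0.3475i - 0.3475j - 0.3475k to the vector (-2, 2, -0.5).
(-2.059, -0.402, 1.962)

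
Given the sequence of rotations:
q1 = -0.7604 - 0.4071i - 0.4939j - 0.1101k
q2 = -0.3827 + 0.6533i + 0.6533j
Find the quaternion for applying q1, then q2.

q2 · q1 = 0.8796 - 0.4129i - 0.2358j - 0.0146k
0.8796 - 0.4129i - 0.2358j - 0.0146k


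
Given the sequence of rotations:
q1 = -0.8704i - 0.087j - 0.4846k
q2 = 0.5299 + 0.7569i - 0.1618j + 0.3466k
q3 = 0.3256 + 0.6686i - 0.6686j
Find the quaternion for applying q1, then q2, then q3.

q2 · q1 = 0.8127 - 0.3527i + 0.019j - 0.4635k
q3 · q2 · q1 = 0.5131 + 0.7384i - 0.2273j - 0.374k
0.5131 + 0.7384i - 0.2273j - 0.374k


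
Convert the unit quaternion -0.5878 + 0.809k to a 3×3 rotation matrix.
[[-0.309, 0.9511, 0], [-0.9511, -0.309, 0], [0, 0, 1]]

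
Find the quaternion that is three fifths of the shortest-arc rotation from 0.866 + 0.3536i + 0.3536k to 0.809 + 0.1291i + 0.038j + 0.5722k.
0.8423 + 0.2218i + 0.0231j + 0.4907k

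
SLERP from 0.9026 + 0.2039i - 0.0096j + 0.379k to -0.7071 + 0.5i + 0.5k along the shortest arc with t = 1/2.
0.9808 - 0.1804i - 0.0058j - 0.0737k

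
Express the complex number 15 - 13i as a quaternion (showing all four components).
15 - 13i + 0j + 0k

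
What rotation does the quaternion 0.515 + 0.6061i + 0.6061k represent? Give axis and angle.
axis = (√2/2, 0, √2/2), θ = 118°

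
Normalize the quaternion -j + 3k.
-0.3162j + 0.9487k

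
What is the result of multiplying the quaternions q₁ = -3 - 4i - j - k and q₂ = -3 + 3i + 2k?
23 + i + 8j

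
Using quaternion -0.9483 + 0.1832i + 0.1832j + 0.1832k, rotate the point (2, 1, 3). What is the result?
(1.305, 1.549, 3.146)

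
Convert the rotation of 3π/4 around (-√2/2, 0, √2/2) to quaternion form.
0.3827 - 0.6533i + 0.6533k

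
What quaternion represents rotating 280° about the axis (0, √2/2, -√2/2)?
-0.766 + 0.4545j - 0.4545k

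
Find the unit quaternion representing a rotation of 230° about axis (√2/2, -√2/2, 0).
-0.4226 + 0.6409i - 0.6409j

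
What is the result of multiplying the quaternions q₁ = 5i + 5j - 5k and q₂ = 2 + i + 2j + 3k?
35i - 10j - 5k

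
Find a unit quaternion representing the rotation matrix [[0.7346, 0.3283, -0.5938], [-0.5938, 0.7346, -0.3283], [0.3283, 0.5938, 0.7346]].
0.895 + 0.2576i - 0.2576j - 0.2576k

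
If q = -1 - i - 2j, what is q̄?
-1 + i + 2j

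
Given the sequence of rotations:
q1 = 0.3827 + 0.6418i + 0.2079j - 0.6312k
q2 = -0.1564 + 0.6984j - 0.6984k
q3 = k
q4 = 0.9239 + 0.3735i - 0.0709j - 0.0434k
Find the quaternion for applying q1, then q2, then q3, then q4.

q2 · q1 = -0.6459 - 0.396i - 0.2135j - 0.6168k
q3 · q2 · q1 = 0.6168 + 0.2135i - 0.396j - 0.6459k
q4 · q3 · q2 · q1 = 0.434 + 0.4562i - 0.1776j - 0.7563k
0.434 + 0.4562i - 0.1776j - 0.7563k


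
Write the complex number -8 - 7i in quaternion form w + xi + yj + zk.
-8 - 7i + 0j + 0k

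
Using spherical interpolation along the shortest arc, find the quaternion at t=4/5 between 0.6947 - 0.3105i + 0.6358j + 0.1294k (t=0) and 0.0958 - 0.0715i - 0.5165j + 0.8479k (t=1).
0.1108 - 0.0231i + 0.6582j - 0.7443k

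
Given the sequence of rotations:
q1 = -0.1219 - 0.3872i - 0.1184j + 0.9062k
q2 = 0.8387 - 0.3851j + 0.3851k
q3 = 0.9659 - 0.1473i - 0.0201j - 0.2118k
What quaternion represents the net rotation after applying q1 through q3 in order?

q2 · q1 = -0.4968 - 0.6281i - 0.2015j + 0.564k
q3 · q2 · q1 = -0.457 - 0.5875i + 0.0315j + 0.667k
-0.457 - 0.5875i + 0.0315j + 0.667k


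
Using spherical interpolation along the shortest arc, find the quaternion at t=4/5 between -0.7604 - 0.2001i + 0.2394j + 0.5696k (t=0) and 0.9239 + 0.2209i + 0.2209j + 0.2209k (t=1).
-0.9617 - 0.2342i - 0.1316j - 0.0545k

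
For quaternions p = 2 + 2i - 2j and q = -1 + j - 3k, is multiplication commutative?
No: pq = 4i + 10j - 4k ≠ -8i - 2j - 8k = qp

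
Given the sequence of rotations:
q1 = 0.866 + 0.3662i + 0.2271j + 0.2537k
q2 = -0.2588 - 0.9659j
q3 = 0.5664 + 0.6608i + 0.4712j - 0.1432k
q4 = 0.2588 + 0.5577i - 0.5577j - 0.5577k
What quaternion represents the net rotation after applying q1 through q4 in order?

q2 · q1 = -0.0048 - 0.3398i - 0.8952j + 0.2881k
q3 · q2 · q1 = 0.6849 - 0.1881i - 0.651j - 0.2676k
q4 · q3 · q2 · q1 = -0.2301 + 0.1195i - 0.2963j - 0.9192k
-0.2301 + 0.1195i - 0.2963j - 0.9192k


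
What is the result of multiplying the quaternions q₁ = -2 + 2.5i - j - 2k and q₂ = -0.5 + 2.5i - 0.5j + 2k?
-1.75 - 9.25i - 8.5j - 1.75k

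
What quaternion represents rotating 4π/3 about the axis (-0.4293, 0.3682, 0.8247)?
-0.5 - 0.3718i + 0.3189j + 0.7142k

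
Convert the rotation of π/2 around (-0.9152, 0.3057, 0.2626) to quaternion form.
0.7071 - 0.6471i + 0.2162j + 0.1857k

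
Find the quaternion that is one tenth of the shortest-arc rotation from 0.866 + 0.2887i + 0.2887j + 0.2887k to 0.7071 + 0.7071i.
0.8644 + 0.3384i + 0.263j + 0.263k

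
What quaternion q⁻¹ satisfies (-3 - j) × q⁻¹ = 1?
-0.3 + 0.1j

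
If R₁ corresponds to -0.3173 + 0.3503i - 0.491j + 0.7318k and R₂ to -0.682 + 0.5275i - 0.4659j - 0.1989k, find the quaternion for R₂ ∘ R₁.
-0.0516 - 0.8449i + 0.027j - 0.5318k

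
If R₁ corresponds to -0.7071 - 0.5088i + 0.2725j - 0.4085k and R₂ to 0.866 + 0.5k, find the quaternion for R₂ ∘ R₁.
-0.4081 - 0.5769i - 0.0184j - 0.7073k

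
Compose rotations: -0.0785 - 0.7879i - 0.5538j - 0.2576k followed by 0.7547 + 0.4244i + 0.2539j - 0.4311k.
0.3047 - 0.9321i + 0.0111j - 0.1956k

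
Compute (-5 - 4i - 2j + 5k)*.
-5 + 4i + 2j - 5k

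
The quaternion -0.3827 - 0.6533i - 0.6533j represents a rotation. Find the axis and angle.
axis = (-√2/2, -√2/2, 0), θ = 5π/4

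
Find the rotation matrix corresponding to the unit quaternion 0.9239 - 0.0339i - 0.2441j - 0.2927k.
[[0.7095, 0.5574, -0.4312], [-0.5243, 0.8264, 0.2055], [0.4709, 0.0803, 0.8785]]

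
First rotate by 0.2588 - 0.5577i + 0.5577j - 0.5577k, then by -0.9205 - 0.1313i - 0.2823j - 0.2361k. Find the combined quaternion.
-0.2857 + 0.7685i - 0.528j + 0.2216k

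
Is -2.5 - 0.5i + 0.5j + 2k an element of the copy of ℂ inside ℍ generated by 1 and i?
No. The quaternion -2.5 - 0.5i + 0.5j + 2k has j-coefficient y = 0.5 and k-coefficient z = 2, not both zero, so it does not lie in the complex subalgebra spanned by 1 and i.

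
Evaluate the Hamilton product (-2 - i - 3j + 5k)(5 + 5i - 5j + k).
-25 + 7i + 21j + 43k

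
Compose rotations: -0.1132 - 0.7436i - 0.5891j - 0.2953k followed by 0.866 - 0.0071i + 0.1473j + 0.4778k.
0.1246 - 0.4052i - 0.8842j - 0.1961k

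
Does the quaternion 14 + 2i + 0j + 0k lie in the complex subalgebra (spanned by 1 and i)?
Yes. The quaternion 14 + 2i has j- and k-coefficients y = z = 0, so it lies in the complex subalgebra spanned by 1 and i.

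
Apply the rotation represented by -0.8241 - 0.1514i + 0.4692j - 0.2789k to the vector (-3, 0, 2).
(-2.59, -1.975, -1.546)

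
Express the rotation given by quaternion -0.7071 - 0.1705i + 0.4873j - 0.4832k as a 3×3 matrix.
[[0.0581, -0.8495, -0.5244], [0.5172, 0.4749, -0.712], [0.8539, -0.2298, 0.4669]]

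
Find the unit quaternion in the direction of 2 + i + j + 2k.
0.6325 + 0.3162i + 0.3162j + 0.6325k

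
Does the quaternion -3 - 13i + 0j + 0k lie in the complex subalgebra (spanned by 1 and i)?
Yes. The quaternion -3 - 13i has j- and k-coefficients y = z = 0, so it lies in the complex subalgebra spanned by 1 and i.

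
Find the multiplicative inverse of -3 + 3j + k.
-0.1579 - 0.1579j - 0.0526k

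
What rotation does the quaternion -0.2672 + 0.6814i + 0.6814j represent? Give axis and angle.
axis = (√2/2, √2/2, 0), θ = 211°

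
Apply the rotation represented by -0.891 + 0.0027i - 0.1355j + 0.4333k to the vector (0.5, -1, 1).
(-0.234, -1.124, 0.966)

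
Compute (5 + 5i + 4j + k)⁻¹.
0.0746 - 0.0746i - 0.0597j - 0.0149k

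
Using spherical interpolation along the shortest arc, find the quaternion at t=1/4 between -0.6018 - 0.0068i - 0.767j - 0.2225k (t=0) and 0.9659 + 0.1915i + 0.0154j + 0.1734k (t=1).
-0.753 - 0.0597i - 0.615j - 0.2263k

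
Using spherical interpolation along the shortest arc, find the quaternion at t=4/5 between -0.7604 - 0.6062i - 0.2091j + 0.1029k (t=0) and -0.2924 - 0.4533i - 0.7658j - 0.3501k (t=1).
-0.42 - 0.5202i - 0.6925j - 0.2712k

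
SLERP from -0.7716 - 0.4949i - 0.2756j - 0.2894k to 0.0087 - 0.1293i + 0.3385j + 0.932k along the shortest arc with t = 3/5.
-0.3977 - 0.1579i - 0.3837j - 0.8184k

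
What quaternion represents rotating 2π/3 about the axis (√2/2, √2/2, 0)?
0.5 + 0.6124i + 0.6124j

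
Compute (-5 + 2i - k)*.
-5 - 2i + k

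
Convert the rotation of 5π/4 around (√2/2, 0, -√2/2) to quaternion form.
-0.3827 + 0.6533i - 0.6533k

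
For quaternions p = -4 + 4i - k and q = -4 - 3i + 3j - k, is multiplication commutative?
No: pq = 27 - i - 5j + 20k ≠ 27 - 7i - 19j - 4k = qp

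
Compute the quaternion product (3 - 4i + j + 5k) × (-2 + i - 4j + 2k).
-8 + 33i - j + 11k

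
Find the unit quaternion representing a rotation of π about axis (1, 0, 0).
i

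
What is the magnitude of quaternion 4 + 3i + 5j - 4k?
√66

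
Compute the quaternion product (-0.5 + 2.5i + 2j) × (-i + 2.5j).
-2.5 + 0.5i - 1.25j + 8.25k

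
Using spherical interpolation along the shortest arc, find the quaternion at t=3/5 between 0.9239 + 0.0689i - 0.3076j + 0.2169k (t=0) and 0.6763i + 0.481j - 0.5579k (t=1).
0.4861 - 0.4652i - 0.5185j + 0.5278k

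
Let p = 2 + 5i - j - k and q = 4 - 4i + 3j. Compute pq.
31 + 15i + 6j + 7k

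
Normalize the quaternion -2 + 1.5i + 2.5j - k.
-0.5443 + 0.4082i + 0.6804j - 0.2722k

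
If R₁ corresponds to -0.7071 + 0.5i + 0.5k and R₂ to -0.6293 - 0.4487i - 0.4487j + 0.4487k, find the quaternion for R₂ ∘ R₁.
0.445 - 0.2217i + 0.766j - 0.4076k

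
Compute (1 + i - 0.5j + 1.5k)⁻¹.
0.2222 - 0.2222i + 0.1111j - 0.3333k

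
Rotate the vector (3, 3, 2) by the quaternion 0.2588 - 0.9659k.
(-1.098, -4.098, 2)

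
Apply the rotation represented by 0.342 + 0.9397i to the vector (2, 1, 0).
(2, -0.766, 0.643)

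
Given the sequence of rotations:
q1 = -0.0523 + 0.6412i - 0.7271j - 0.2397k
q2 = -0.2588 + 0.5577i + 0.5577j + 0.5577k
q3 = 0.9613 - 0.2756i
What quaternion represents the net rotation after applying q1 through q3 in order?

q2 · q1 = 0.1951 + 0.0767i + 0.6503j - 0.7302k
q3 · q2 · q1 = 0.2087 + 0.02i + 0.4239j - 0.8812k
0.2087 + 0.02i + 0.4239j - 0.8812k


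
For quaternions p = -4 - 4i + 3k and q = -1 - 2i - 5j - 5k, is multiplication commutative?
No: pq = 11 + 27i - 6j + 37k ≠ 11 - 3i + 46j - 3k = qp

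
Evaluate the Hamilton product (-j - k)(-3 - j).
-1 - i + 3j + 3k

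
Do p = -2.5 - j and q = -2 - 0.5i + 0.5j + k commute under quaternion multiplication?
No: pq = 5.5 + 0.25i + 0.75j - 3k ≠ 5.5 + 2.25i + 0.75j - 2k = qp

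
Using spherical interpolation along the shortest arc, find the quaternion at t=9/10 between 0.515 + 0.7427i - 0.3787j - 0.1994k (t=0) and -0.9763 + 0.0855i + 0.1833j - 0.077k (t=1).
0.9749 + 0.01i - 0.2172j + 0.0478k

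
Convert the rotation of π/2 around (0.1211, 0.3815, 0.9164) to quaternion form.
0.7071 + 0.0856i + 0.2698j + 0.648k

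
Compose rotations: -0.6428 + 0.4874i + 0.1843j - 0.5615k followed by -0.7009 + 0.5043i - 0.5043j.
0.2977 - 0.3826i + 0.4782j + 0.7323k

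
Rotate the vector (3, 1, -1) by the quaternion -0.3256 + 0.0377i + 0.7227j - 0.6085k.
(-2.181, 2.464, 0.418)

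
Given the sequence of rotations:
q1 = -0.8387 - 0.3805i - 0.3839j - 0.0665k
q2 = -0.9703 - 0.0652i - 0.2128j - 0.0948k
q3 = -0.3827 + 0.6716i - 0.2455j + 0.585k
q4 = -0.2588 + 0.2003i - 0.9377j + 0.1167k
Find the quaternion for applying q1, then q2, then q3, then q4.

q2 · q1 = 0.701 + 0.4016i + 0.5827j + 0.0881k
q3 · q2 · q1 = -0.4465 - 0.0454i - 0.2193j + 0.8663k
q4 · q3 · q2 · q1 = -0.1821 - 0.8644i + 0.2966j - 0.3628k
-0.1821 - 0.8644i + 0.2966j - 0.3628k


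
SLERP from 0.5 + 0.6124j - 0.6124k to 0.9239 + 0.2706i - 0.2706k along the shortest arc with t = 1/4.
0.661 + 0.0769i + 0.488j - 0.5649k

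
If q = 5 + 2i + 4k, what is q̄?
5 - 2i - 4k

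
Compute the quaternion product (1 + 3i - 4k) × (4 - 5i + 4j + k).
23 + 23i + 21j - 3k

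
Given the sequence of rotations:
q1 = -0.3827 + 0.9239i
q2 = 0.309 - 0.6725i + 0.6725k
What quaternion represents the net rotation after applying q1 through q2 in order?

q2 · q1 = 0.5031 + 0.5429i + 0.6213j - 0.2574k
0.5031 + 0.5429i + 0.6213j - 0.2574k


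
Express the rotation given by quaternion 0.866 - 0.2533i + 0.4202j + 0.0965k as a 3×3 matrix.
[[0.6282, -0.38, 0.6789], [-0.0457, 0.8531, 0.5198], [-0.7767, -0.3576, 0.5185]]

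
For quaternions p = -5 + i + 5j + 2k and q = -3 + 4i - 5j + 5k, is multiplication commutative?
No: pq = 26 + 12i + 13j - 56k ≠ 26 - 58i + 7j - 6k = qp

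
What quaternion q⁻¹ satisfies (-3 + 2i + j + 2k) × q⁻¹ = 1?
-0.1667 - 0.1111i - 0.0556j - 0.1111k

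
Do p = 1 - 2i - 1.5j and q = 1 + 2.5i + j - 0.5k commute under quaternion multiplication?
No: pq = 7.5 + 1.25i - 1.5j + 1.25k ≠ 7.5 - 0.25i + 0.5j - 2.25k = qp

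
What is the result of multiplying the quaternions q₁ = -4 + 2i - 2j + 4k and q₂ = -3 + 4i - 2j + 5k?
-20 - 24i + 20j - 28k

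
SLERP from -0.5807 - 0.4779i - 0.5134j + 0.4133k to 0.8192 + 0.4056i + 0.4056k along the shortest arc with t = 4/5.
-0.842 - 0.4626i - 0.1232j - 0.2488k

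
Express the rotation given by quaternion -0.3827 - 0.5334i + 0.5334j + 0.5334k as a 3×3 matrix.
[[-0.1381, -0.1608, -0.9773], [-0.9773, -0.1381, 0.1608], [-0.1608, 0.9773, -0.1381]]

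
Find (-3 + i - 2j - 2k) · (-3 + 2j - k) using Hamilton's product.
11 + 3i + j + 11k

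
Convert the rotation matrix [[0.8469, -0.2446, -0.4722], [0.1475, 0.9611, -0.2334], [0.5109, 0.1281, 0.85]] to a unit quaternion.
0.9563 + 0.0945i - 0.257j + 0.1025k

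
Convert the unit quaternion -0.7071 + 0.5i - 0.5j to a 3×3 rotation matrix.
[[0.5, -0.5, 0.7071], [-0.5, 0.5, 0.7071], [-0.7071, -0.7071, 0]]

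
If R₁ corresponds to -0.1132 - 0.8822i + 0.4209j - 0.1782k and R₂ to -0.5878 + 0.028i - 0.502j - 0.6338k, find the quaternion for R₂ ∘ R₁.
0.1896 + 0.8716i + 0.3735j - 0.2546k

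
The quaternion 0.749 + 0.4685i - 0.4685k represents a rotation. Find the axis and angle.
axis = (√2/2, 0, -√2/2), θ = 83°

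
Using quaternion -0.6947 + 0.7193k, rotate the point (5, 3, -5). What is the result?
(2.824, -5.101, -5)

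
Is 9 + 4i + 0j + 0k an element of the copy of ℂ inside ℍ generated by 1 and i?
Yes. The quaternion 9 + 4i has j- and k-coefficients y = z = 0, so it lies in the complex subalgebra spanned by 1 and i.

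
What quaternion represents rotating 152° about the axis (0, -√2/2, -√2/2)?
0.2419 - 0.6861j - 0.6861k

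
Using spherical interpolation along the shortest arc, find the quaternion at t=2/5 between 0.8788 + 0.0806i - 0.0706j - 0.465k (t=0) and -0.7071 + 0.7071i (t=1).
0.9102 - 0.2707i - 0.0471j - 0.3099k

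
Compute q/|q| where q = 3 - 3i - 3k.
0.5774 - 0.5774i - 0.5774k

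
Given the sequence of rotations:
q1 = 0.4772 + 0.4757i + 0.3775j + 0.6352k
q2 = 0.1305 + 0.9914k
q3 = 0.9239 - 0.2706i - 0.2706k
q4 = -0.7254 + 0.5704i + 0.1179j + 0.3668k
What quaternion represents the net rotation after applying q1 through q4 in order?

q2 · q1 = -0.5675 - 0.3122i + 0.5209j + 0.556k
q3 · q2 · q1 = -0.4583 + 0.0061i + 0.7162j + 0.5263k
q4 · q3 · q2 · q1 = 0.0515 - 0.4665i - 0.8715j - 0.1421k
0.0515 - 0.4665i - 0.8715j - 0.1421k


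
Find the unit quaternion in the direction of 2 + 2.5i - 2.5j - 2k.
0.4417 + 0.5522i - 0.5522j - 0.4417k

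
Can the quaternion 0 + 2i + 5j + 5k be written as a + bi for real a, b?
No. The quaternion 2i + 5j + 5k has j-coefficient y = 5 and k-coefficient z = 5, not both zero, so it does not lie in the complex subalgebra spanned by 1 and i.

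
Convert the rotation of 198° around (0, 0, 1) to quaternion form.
-0.1564 + 0.9877k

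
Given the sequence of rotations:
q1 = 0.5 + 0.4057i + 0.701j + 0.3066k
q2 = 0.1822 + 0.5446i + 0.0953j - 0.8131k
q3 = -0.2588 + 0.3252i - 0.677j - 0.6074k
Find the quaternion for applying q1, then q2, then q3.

q2 · q1 = 0.0526 + 0.9454i - 0.3215j - 0.0076k
q3 · q2 · q1 = -0.5433 - 0.4177i - 0.5242j + 0.5055k
-0.5433 - 0.4177i - 0.5242j + 0.5055k


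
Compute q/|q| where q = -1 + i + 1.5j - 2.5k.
-0.3086 + 0.3086i + 0.4629j - 0.7715k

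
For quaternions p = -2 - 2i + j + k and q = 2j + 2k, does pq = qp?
No: pq = -4 - 8k ≠ -4 - 8j = qp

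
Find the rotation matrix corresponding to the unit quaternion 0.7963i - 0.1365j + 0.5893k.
[[0.2682, -0.2174, 0.9385], [-0.2174, -0.9627, -0.1609], [0.9385, -0.1609, -0.3055]]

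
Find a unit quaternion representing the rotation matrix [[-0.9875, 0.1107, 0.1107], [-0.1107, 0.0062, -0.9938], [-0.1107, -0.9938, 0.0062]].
-0.0785 - 0.7049j + 0.7049k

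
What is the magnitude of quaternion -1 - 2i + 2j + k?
√10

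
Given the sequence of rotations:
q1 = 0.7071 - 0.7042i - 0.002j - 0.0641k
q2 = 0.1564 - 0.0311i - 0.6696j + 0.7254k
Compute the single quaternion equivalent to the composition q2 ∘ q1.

q2 · q1 = 0.1338 - 0.0878i - 0.9866j + 0.0314k
0.1338 - 0.0878i - 0.9866j + 0.0314k


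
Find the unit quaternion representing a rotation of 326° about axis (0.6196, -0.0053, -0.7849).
-0.9563 + 0.1812i - 0.0015j - 0.2295k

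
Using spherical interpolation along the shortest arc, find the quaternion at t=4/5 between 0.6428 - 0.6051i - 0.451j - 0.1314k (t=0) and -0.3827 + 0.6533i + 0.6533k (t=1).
0.4584 - 0.6744i - 0.099j - 0.5704k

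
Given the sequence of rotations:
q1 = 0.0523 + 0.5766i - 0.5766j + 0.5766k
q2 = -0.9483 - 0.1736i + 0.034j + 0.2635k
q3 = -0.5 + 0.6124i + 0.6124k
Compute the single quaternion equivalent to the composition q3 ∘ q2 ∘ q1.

q2 · q1 = -0.0818 - 0.3843i + 0.8006j - 0.4525k
q3 · q2 · q1 = 0.5534 - 0.3482i - 0.3585j + 0.6664k
0.5534 - 0.3482i - 0.3585j + 0.6664k


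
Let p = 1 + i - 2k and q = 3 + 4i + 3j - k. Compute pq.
-3 + 13i - 4j - 4k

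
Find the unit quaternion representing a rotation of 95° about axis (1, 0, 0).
0.6756 + 0.7373i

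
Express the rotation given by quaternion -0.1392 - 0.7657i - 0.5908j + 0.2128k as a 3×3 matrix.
[[0.2113, 0.964, -0.1614], [0.8455, -0.2632, -0.4646], [-0.4904, -0.0383, -0.8707]]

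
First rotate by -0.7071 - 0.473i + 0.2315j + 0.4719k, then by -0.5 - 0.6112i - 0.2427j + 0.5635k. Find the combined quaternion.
-0.1453 + 0.4237i + 0.0778j - 0.8907k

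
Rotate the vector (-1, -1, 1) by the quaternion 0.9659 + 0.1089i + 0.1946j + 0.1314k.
(-0.274, -1.397, 0.986)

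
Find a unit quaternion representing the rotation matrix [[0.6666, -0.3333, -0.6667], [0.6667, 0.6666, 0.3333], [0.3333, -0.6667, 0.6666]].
0.866 - 0.2887i - 0.2887j + 0.2887k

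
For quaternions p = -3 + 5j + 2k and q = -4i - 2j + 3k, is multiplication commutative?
No: pq = 4 + 31i - 2j + 11k ≠ 4 - 7i + 14j - 29k = qp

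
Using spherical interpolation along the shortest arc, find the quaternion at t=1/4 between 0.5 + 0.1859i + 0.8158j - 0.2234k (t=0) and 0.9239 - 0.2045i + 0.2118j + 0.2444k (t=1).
0.6763 + 0.0905i + 0.7228j - 0.1091k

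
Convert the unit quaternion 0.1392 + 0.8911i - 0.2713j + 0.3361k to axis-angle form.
axis = (0.8999, -0.274, 0.3394), θ = 164°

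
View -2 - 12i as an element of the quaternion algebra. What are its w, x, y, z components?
-2 - 12i + 0j + 0k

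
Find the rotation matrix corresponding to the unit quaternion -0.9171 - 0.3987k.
[[0.6821, -0.7313, 0], [0.7313, 0.6821, 0], [0, 0, 1]]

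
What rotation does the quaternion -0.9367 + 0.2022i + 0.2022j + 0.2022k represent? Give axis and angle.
axis = (√3/3, √3/3, √3/3), θ = 319°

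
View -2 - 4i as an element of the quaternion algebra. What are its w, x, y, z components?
-2 - 4i + 0j + 0k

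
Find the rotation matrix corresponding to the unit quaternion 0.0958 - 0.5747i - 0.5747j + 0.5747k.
[[-0.3211, 0.5504, -0.7707], [0.7707, -0.3211, -0.5504], [-0.5504, -0.7707, -0.3211]]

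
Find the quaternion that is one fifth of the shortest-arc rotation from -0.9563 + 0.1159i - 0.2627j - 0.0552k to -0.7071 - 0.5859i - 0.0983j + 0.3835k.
-0.9682 - 0.0367i - 0.244j + 0.0414k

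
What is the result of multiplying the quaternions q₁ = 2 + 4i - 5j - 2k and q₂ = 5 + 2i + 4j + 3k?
28 + 17i - 33j + 22k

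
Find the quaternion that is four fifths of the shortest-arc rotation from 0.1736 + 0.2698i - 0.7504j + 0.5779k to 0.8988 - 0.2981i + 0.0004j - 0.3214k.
-0.7817 + 0.3541i - 0.2177j + 0.4649k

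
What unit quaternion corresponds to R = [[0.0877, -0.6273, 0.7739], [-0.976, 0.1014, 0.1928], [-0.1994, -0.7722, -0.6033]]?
0.3827 - 0.6304i + 0.6358j - 0.2278k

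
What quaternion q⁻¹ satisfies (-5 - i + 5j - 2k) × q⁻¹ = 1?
-0.0909 + 0.0182i - 0.0909j + 0.0364k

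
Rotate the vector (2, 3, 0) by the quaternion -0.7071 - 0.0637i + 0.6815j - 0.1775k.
(-0.997, 3.115, 1.517)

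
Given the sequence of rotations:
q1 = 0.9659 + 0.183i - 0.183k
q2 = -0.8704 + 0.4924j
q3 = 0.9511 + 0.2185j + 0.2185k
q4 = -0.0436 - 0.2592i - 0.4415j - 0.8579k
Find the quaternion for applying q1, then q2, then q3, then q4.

q2 · q1 = -0.8407 - 0.2494i + 0.4756j + 0.0692k
q3 · q2 · q1 = -0.9186 - 0.326i + 0.2142j - 0.0634k
q4 · q3 · q2 · q1 = -0.0043 + 0.4641i + 0.6595j + 0.5914k
-0.0043 + 0.4641i + 0.6595j + 0.5914k


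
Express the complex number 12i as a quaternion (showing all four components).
0 + 12i + 0j + 0k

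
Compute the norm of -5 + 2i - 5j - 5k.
√79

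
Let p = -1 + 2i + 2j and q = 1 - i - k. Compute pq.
1 + i + 4j + 3k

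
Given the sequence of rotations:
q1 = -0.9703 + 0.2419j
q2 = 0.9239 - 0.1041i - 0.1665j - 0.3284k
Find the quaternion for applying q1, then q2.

q2 · q1 = -0.8562 + 0.1804i + 0.385j + 0.2935k
-0.8562 + 0.1804i + 0.385j + 0.2935k


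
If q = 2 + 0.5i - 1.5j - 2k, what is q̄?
2 - 0.5i + 1.5j + 2k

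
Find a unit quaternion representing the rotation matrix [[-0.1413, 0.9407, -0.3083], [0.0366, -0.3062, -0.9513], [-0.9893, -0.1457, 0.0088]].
-0.3746 - 0.5376i - 0.4545j + 0.6034k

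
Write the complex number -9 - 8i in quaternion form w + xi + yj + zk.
-9 - 8i + 0j + 0k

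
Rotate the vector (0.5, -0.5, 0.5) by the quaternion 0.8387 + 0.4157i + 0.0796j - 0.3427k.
(-0.02, -0.84, -0.21)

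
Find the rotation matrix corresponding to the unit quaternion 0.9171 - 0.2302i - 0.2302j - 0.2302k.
[[0.788, 0.5282, -0.3162], [-0.3162, 0.788, 0.5282], [0.5282, -0.3162, 0.788]]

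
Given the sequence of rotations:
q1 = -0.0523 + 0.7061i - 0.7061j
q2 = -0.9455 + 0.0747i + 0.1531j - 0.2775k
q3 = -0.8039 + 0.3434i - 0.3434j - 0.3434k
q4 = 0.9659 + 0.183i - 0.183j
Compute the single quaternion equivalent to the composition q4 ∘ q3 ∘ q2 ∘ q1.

q2 · q1 = 0.1048 - 0.8675i + 0.4637j - 0.1463k
q3 · q2 · q1 = 0.3226 + 0.9428i - 0.0606j - 0.057k
q4 · q3 · q2 · q1 = 0.128 + 0.9801i - 0.1071j + 0.1064k
0.128 + 0.9801i - 0.1071j + 0.1064k


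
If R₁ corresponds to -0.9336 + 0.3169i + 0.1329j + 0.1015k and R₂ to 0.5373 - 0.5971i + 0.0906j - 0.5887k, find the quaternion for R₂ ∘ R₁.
-0.2647 + 0.8152i - 0.1391j + 0.4961k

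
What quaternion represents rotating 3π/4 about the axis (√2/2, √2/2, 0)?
0.3827 + 0.6533i + 0.6533j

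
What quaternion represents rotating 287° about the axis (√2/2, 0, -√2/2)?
-0.8039 + 0.4206i - 0.4206k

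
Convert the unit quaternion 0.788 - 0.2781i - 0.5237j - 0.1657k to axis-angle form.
axis = (-0.4517, -0.8506, -0.2691), θ = 76°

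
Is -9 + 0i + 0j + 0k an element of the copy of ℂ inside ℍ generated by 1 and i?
Yes. The quaternion -9 has j- and k-coefficients y = z = 0, so it lies in the complex subalgebra spanned by 1 and i.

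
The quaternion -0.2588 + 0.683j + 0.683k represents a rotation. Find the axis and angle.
axis = (0, √2/2, √2/2), θ = 7π/6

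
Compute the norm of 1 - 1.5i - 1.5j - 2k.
3.082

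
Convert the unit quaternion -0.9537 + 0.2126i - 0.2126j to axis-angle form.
axis = (√2/2, -√2/2, 0), θ = 325°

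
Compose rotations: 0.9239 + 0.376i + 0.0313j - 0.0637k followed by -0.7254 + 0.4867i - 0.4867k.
-0.8842 + 0.1921i - 0.1747j - 0.3882k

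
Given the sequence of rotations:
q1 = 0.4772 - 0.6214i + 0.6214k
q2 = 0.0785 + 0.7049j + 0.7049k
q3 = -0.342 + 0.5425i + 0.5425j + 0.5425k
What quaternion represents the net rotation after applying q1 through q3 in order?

q2 · q1 = -0.4006 + 0.3892i - 0.1016j + 0.8232k
q3 · q2 · q1 = -0.4656 + 0.1513i - 0.418j - 0.7651k
-0.4656 + 0.1513i - 0.418j - 0.7651k


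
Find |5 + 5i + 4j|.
√66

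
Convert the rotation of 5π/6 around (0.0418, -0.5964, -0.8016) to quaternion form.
0.2588 + 0.0404i - 0.5761j - 0.7743k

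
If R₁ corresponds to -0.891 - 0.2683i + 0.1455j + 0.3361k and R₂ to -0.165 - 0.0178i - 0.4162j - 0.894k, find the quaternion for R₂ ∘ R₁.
0.5033 + 0.0503i + 0.5927j + 0.6268k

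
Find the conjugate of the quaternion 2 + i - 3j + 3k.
2 - i + 3j - 3k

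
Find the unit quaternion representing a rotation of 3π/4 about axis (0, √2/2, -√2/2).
0.3827 + 0.6533j - 0.6533k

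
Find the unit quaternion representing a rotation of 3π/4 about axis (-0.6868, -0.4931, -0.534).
0.3827 - 0.6345i - 0.4556j - 0.4934k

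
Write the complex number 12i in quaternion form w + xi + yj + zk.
0 + 12i + 0j + 0k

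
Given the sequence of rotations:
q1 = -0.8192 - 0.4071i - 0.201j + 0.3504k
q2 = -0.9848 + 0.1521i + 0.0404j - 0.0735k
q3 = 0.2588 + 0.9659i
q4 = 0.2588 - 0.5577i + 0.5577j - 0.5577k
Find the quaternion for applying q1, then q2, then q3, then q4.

q2 · q1 = 0.9025 + 0.2757i + 0.1415j - 0.299k
q3 · q2 · q1 = -0.0327 + 0.9431i + 0.3254j + 0.0593k
q4 · q3 · q2 · q1 = 0.3691 + 0.4769i - 0.4269j - 0.6739k
0.3691 + 0.4769i - 0.4269j - 0.6739k


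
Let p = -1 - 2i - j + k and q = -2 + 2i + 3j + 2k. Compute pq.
7 - 3i + 5j - 8k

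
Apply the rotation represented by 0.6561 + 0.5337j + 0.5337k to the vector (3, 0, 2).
(0.983, 3.24, -1.24)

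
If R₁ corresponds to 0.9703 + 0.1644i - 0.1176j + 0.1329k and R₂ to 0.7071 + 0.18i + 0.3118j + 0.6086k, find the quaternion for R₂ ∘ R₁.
0.6123 + 0.4039i + 0.2955j + 0.6121k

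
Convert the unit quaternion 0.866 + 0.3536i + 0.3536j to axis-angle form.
axis = (√2/2, √2/2, 0), θ = π/3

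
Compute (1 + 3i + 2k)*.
1 - 3i - 2k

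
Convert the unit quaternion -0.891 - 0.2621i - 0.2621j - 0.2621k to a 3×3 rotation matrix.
[[0.7252, -0.3297, 0.6045], [0.6045, 0.7252, -0.3297], [-0.3297, 0.6045, 0.7252]]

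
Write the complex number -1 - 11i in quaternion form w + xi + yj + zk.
-1 - 11i + 0j + 0k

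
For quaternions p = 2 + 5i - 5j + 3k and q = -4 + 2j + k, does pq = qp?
No: pq = -1 - 31i + 19j ≠ -1 - 9i + 29j - 20k = qp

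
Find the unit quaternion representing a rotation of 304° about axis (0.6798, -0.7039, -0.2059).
-0.8829 + 0.3191i - 0.3305j - 0.0967k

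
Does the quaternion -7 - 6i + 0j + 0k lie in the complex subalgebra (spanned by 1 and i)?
Yes. The quaternion -7 - 6i has j- and k-coefficients y = z = 0, so it lies in the complex subalgebra spanned by 1 and i.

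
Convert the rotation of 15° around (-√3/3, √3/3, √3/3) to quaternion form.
0.9914 - 0.0754i + 0.0754j + 0.0754k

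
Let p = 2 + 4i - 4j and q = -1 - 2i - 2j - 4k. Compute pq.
-2 + 8i + 16j - 24k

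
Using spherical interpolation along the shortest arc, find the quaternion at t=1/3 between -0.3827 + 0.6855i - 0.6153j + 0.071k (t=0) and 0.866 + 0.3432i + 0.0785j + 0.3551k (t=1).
-0.7231 + 0.4078i - 0.5471j - 0.1075k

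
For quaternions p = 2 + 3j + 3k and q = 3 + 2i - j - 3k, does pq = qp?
No: pq = 18 - 2i + 13j - 3k ≠ 18 + 10i + j + 9k = qp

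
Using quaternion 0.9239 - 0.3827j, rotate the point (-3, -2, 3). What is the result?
(-4.243, -2, 0)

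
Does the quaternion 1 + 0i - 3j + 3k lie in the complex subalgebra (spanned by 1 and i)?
No. The quaternion 1 - 3j + 3k has j-coefficient y = -3 and k-coefficient z = 3, not both zero, so it does not lie in the complex subalgebra spanned by 1 and i.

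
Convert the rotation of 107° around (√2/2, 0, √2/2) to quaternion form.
0.5948 + 0.5684i + 0.5684k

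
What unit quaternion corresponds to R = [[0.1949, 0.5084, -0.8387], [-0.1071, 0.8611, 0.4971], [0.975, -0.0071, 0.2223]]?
0.7547 - 0.167i - 0.6008j - 0.2039k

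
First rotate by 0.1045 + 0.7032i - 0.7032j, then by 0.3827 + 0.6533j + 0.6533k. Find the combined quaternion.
0.4994 + 0.7285i + 0.2586j - 0.3911k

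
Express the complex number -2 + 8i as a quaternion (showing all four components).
-2 + 8i + 0j + 0k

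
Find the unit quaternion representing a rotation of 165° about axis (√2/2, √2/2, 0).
0.1305 + 0.7011i + 0.7011j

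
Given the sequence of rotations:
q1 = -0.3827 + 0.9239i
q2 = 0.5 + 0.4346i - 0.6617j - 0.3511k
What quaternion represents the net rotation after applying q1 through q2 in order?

q2 · q1 = -0.5929 + 0.2956i - 0.0711j + 0.7457k
-0.5929 + 0.2956i - 0.0711j + 0.7457k


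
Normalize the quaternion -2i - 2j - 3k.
-0.4851i - 0.4851j - 0.7276k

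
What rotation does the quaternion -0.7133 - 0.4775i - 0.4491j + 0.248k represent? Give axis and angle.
axis = (-0.6813, -0.6408, 0.3539), θ = 271°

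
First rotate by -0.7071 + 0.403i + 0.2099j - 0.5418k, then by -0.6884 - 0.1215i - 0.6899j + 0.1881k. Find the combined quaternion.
0.7825 + 0.1428i + 0.3533j + 0.4925k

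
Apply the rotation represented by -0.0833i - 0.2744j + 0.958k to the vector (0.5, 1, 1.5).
(-0.687, -1.615, 0.648)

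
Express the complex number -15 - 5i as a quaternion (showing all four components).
-15 - 5i + 0j + 0k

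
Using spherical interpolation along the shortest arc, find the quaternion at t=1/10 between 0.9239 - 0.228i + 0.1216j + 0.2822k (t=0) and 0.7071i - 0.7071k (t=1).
0.8744 - 0.3067i + 0.1151j + 0.358k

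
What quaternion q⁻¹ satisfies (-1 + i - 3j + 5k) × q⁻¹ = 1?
-0.0278 - 0.0278i + 0.0833j - 0.1389k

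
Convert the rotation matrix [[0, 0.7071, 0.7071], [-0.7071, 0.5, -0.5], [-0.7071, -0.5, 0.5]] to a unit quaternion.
0.7071 + 0.5j - 0.5k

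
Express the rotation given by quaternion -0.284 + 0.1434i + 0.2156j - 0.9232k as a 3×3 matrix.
[[-0.7976, -0.4625, -0.3872], [0.5862, -0.7457, -0.3166], [-0.1423, -0.4795, 0.8659]]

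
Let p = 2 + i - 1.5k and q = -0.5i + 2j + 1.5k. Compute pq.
2.75 + 2i + 3.25j + 5k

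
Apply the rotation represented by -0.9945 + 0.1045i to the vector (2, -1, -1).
(2, -1.186, -0.77)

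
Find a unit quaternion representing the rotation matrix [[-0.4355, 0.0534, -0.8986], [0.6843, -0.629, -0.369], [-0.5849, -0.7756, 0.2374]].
0.2079 - 0.4889i - 0.3772j + 0.7586k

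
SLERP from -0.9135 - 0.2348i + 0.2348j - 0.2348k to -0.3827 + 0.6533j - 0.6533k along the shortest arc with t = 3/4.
-0.5602 - 0.066i + 0.5839j - 0.5839k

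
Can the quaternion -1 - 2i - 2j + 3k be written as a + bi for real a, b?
No. The quaternion -1 - 2i - 2j + 3k has j-coefficient y = -2 and k-coefficient z = 3, not both zero, so it does not lie in the complex subalgebra spanned by 1 and i.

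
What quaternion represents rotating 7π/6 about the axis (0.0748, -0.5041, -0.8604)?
-0.2588 + 0.0723i - 0.4869j - 0.8311k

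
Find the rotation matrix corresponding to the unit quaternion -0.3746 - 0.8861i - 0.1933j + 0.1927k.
[[0.851, 0.4869, -0.1967], [0.1982, -0.6446, -0.7384], [-0.4863, 0.5894, -0.6451]]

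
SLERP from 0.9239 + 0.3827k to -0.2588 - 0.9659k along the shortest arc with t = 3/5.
0.5878 + 0.809k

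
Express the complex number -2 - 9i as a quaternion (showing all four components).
-2 - 9i + 0j + 0k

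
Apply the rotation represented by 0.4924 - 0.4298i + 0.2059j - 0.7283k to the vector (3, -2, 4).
(1.798, -1.329, 4.899)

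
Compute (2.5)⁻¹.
0.4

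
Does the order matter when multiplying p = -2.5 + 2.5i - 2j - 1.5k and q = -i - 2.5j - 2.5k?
Yes: pq = -6.25 + 3.75i + 14j - 2k ≠ -6.25 + 1.25i - 1.5j + 14.5k = qp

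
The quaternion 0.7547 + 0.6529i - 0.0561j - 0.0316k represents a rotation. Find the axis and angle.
axis = (0.9952, -0.0855, -0.0482), θ = 82°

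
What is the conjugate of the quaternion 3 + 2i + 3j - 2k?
3 - 2i - 3j + 2k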